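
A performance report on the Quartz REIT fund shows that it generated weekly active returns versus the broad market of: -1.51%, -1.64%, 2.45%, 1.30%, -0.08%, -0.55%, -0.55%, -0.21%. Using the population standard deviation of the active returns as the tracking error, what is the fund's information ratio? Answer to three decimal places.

r̄ = (-1.51 − 1.64 + 2.45 + 1.3 − 0.08 − 0.55 − 0.55 − 0.21) / 8 = -0.0988%
Population std dev = √[13.2397 / 8] = 1.2865%
IR = r̄ / tracking error = -0.0988 / 1.2865 = -0.0768

-0.077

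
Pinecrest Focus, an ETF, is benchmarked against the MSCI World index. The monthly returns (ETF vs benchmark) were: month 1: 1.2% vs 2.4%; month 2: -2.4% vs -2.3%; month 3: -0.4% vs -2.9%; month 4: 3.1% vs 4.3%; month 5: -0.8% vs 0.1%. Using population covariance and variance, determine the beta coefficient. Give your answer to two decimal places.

r̄p = 0.1400%,  r̄m = 0.3200%
Cov = Σ(rp − r̄p)(rm − r̄m) / 5 = 4.5172
Var(rm) = Σ(rm − r̄m)² / 5 = 7.4896
β = Cov / Var = 4.5172 / 7.4896 = 0.6031

0.60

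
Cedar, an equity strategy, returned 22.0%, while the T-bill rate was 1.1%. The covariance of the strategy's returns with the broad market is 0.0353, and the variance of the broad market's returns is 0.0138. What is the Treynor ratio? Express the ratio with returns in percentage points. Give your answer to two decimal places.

β = Cov / Var = 0.0353 / 0.0138 = 2.5580
Treynor = (Rp − Rf) / β = (22.0% − 1.1%) / 2.5580 = 20.90 / 2.5580 = 8.1704

8.17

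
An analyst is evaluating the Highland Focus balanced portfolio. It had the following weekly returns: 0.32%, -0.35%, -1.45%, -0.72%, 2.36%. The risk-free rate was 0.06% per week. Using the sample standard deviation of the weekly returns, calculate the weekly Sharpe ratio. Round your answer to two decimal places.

μ = (0.32 − 0.35 − 1.45 − 0.72 + 2.36) / 5 = 0.0320%
Σ(r − μ)² = 8.4103; sample σ = √(8.4103/4) = 1.4500%
Sharpe = (μ − rf) / σ = (0.0320 − 0.06) / 1.4500 = -0.0280 / 1.4500 = -0.0193

-0.02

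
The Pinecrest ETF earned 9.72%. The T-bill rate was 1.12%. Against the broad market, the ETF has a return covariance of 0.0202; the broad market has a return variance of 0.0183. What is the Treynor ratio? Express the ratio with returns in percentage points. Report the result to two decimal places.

7.79

β = Cov / Var = 0.0202 / 0.0183 = 1.1038
Treynor = (Rp − Rf) / β = (9.72% − 1.12%) / 1.1038 = 8.60 / 1.1038 = 7.7913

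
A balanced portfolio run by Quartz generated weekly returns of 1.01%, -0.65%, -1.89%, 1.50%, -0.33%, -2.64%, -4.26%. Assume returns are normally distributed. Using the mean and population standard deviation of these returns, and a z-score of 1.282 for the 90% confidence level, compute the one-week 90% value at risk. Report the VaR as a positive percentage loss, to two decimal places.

3.46

Mean return r̄ = -7.260 / 7 = -1.0371%
Σ(r − r̄)² = (1.01 − (-1.0371))² + (-0.65 − (-1.0371))² + (-1.89 − (-1.0371))² + … = 24.9611
σ = √[24.9611 / 7] = 1.8884%
VaR = −(r̄ − z·σ) = −(-1.0371 − 1.282 × 1.8884) = −(-3.4580) = 3.4580%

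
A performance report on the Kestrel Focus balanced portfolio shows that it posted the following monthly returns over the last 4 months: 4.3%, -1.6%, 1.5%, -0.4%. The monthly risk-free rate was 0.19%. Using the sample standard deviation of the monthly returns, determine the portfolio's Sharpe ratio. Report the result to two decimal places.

0.30

r̄ = (4.3 − 1.6 + 1.5 − 0.4) / 4 = 0.9500%
Σ(r − r̄)² = 19.8500; sample σ = √(19.8500/3) = 2.5723%
Sharpe = (r̄ − rf) / σ = (0.9500 − 0.19) / 2.5723 = 0.7600 / 2.5723 = 0.2955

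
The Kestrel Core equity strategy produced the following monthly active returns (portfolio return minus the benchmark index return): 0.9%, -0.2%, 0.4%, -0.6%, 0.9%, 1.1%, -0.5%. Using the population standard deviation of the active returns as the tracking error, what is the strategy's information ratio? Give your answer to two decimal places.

Mean return r̄ = 2.00 / 7 = 0.2857%
Σ(r − r̄)² = (0.9 − 0.2857)² + (-0.2 − 0.2857)² + … = 3.0686
population σ = √(3.0686 / 7) = √0.4384 = 0.6621%
IR = r̄ / tracking error = 0.2857 / 0.6621 = 0.4315

0.43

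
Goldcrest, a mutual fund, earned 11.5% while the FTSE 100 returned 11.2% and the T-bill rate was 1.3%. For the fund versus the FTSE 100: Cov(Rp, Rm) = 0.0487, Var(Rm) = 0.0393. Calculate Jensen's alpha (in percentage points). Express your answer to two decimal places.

-2.07

β = Cov / Var = 0.0487 / 0.0393 = 1.2392
E[R] = Rf + β(Rm − Rf) = 1.3% + 1.2392 × (11.2% − 1.3%) = 13.5681%
α = Rp − E[R] = 11.5% − 13.5681% = -2.0681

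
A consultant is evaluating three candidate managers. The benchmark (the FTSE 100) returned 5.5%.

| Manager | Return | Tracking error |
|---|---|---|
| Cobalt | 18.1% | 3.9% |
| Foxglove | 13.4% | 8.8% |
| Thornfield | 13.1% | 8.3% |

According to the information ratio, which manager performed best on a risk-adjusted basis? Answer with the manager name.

Cobalt: IR = (18.1% − 5.5%) / 3.9% = 3.231
Foxglove: IR = (13.4% − 5.5%) / 8.8% = 0.898
Thornfield: IR = (13.1% − 5.5%) / 8.3% = 0.916
Highest: Cobalt (3.231).

Cobalt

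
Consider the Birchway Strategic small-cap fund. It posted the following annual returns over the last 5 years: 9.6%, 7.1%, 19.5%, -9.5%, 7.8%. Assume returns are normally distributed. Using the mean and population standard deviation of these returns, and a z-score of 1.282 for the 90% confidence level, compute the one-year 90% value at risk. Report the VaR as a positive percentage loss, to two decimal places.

r̄ = (9.6 + 7.1 + 19.5 − 9.5 + 7.8) / 5 = 34.50 / 5 = 6.9000%
Population std dev = √[435.8600 / 5] = 9.3366%
VaR = −(r̄ − z·σ) = −(6.9000 − 1.282 × 9.3366) = −(-5.0695) = 5.0695%

5.07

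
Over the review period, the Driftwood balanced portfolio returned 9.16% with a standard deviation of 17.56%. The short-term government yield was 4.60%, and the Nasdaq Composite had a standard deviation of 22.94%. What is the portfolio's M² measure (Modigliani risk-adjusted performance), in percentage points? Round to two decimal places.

10.56

Sharpe = (Rp − Rf) / σp = (9.16% − 4.60%) / 17.56% = 0.2597
M² = Rf + Sharpe × σm = 4.60% + 0.2597 × 22.94% = 10.5575%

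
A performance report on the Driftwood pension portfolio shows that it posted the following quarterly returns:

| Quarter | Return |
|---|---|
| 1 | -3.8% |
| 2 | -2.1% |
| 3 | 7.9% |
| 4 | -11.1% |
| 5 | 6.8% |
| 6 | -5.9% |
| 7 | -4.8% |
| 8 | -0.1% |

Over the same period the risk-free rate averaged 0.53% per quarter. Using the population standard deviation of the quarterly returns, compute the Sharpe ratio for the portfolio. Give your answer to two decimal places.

-0.36

μ = (-3.8 − 2.1 + 7.9 − 11.1 + 6.8 − 5.9 − 4.8 − 0.1) / 8 = -1.6375%
Population σ = √[Σ(r − μ)² / 8] = √[287.1188 / 8] = √35.8899 = 5.9908%
Sharpe = (μ − rf) / σ = (-1.6375 − 0.53) / 5.9908 = -2.1675 / 5.9908 = -0.3618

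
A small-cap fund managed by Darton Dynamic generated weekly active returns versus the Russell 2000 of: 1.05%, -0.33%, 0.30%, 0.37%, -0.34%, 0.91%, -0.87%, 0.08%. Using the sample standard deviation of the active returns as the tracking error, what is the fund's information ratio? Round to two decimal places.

0.22

r̄ = (1.05 − 0.33 + 0.3 + 0.37 − 0.34 + 0.91 − 0.87 + 0.08) / 8 = 1.170 / 8 = 0.1463%
Sample std dev = √[2.9742 / 7] = 0.6518%
IR = r̄ / tracking error = 0.1463 / 0.6518 = 0.2245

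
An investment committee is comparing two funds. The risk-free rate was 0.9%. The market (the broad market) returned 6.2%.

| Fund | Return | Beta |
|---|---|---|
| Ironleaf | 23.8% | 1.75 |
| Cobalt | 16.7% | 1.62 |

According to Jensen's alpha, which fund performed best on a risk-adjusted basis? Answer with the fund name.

Ironleaf

Ironleaf: α = 23.8% − [0.9% + 1.75 × (6.2% − 0.9%)] = 13.625
Cobalt: α = 16.7% − [0.9% + 1.62 × (6.2% − 0.9%)] = 7.214
Highest: Ironleaf (13.625).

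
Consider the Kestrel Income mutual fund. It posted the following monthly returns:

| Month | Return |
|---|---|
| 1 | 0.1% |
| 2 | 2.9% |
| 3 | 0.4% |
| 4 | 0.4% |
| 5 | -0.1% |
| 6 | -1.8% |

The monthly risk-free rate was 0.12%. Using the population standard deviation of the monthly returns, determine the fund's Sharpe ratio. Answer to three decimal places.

0.143

r̄ = (0.1 + 2.9 + 0.4 + 0.4 − 0.1 − 1.8) / 6 = 1.90 / 6 = 0.3167%
Σ(r − r̄)² = (0.1 − 0.3167)² + (2.9 − 0.3167)² + … = 11.3883
population σ = √(11.3883 / 6) = √1.8981 = 1.3777%
Sharpe = (r̄ − rf) / σ = (0.3167 − 0.12) / 1.3777 = 0.1967 / 1.3777 = 0.1428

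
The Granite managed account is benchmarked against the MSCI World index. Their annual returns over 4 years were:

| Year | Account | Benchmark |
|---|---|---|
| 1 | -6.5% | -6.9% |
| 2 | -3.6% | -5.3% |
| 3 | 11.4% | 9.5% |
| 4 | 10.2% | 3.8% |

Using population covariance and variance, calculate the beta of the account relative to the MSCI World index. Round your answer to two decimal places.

1.15

r̄p = 2.8750%,  r̄m = 0.2750%
Cov = Σ(rp − r̄p)(rm − r̄m) / 4 = 51.9569
Var(rm) = Σ(rm − r̄m)² / 4 = 45.0219
β = Cov / Var = 51.9569 / 45.0219 = 1.1540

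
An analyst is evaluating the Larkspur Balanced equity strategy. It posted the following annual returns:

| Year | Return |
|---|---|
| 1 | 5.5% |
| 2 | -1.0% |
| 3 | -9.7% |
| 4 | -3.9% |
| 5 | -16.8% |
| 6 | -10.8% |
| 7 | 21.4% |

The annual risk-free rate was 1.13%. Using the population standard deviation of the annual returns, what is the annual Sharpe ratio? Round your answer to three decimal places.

-0.283

r̄ = (5.5 − 1 − 9.7 − 3.9 − 16.8 − 10.8 + 21.4) / 7 = -2.1857%
Σ(r − r̄)² = (5.5 − (-2.1857))² + (-1 − (-2.1857))² + (-9.7 − (-2.1857))² + … = 963.9486
population σ = √(963.9486 / 7) = √137.7069 = 11.7349%
Sharpe = (r̄ − rf) / σ = (-2.1857 − 1.13) / 11.7349 = -3.3157 / 11.7349 = -0.2826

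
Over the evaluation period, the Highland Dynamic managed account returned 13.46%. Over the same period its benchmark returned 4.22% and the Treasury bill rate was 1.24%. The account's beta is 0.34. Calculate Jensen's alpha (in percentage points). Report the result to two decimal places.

CAPM expected return = Rf + β(Rm − Rf) = 1.24% + 0.34 × (4.22% − 1.24%) = 1.24 + 0.34 × 2.98 = 2.2532%
Jensen's α = Rp − E[R] = 13.46% − 2.2532% = 11.2068

11.21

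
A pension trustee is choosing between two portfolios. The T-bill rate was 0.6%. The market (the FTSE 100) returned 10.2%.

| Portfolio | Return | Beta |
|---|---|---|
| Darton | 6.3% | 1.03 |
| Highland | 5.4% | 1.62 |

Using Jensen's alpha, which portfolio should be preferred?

Darton

Darton: α = 6.3% − [0.6% + 1.03 × (10.2% − 0.6%)] = -4.188
Highland: α = 5.4% − [0.6% + 1.62 × (10.2% − 0.6%)] = -10.752
Highest: Darton (-4.188).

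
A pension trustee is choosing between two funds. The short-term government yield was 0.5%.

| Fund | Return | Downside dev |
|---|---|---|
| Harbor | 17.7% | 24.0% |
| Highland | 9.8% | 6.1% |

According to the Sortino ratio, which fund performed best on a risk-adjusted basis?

Harbor: Sortino ratio = (17.7% − 0.5%) / 24.0% = 0.717
Highland: Sortino ratio = (9.8% − 0.5%) / 6.1% = 1.525
Highest: Highland (1.525).

Highland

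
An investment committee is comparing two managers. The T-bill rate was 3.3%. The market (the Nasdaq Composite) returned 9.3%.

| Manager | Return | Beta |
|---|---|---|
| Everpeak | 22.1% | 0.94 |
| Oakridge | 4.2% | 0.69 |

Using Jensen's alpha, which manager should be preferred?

Everpeak: α = 22.1% − [3.3% + 0.94 × (9.3% − 3.3%)] = 13.160
Oakridge: α = 4.2% − [3.3% + 0.69 × (9.3% − 3.3%)] = -3.240
Highest: Everpeak (13.160).

Everpeak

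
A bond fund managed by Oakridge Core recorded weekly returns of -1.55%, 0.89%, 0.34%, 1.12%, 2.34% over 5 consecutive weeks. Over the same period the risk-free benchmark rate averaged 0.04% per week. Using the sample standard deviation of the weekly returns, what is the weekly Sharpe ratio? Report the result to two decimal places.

0.41

Mean return r̄ = 3.140 / 5 = 0.6280%
Σ(r − r̄)² = 8.0683; sample σ = √(8.0683/4) = 1.4202%
Sharpe = (r̄ − rf) / σ = (0.6280 − 0.04) / 1.4202 = 0.5880 / 1.4202 = 0.4140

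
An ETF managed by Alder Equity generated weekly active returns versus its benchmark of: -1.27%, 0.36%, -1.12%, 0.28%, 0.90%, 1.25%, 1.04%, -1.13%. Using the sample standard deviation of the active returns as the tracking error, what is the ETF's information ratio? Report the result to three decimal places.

0.037

r̄ = (-1.27 + 0.36 − 1.12 + 0.28 + 0.9 + 1.25 + 1.04 − 1.13) / 8 = 0.0388%
Σ(r − r̄)² = (-1.27 − 0.0388)² + (0.36 − 0.0388)² + … = 7.7943
σ = √[7.7943 / 7] = 1.0552%
IR = r̄ / tracking error = 0.0388 / 1.0552 = 0.0368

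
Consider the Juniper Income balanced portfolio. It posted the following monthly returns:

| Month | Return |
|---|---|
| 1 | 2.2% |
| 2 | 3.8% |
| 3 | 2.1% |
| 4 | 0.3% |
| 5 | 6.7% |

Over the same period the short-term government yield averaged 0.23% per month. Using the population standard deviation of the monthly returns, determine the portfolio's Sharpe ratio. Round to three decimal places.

Mean return μ = 15.10 / 5 = 3.0200%
Σ(r − μ)² = (2.2 − 3.0200)² + (3.8 − 3.0200)² + (2.1 − 3.0200)² + … = 23.0680
σ = √[23.0680 / 5] = 2.1479%
Sharpe = (μ − rf) / σ = (3.0200 − 0.23) / 2.1479 = 2.7900 / 2.1479 = 1.2989

1.299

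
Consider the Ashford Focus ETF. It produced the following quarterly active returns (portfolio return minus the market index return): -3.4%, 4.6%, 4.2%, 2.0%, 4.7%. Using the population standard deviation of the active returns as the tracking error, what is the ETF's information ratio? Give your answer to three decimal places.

0.788

μ = (-3.4 + 4.6 + 4.2 + 2 + 4.7) / 5 = 2.4200%
Population std dev = √[47.1680 / 5] = 3.0714%
IR = μ / tracking error = 2.4200 / 3.0714 = 0.7879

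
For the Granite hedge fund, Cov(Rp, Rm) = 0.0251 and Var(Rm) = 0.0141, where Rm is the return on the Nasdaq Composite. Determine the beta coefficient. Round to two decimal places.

β = Cov(Rp, Rm) / Var(Rm) = 0.0251 / 0.0141 = 1.7801

1.78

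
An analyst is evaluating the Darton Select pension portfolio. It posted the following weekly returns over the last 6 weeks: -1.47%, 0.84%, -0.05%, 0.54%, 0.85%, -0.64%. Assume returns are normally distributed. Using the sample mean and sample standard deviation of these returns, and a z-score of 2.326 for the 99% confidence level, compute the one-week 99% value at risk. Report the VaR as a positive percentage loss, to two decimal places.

2.14

Mean return r̄ = 0.070 / 6 = 0.0117%
Sample std dev = √[4.2919 / 5] = 0.9265%
VaR = −(r̄ − z·σ) = −(0.0117 − 2.326 × 0.9265) = −(-2.1433) = 2.1433%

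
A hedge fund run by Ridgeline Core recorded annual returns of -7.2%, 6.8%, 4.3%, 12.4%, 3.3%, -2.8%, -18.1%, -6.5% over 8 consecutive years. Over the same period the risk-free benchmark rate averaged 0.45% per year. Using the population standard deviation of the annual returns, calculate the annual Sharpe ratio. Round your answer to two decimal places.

Mean return r̄ = -7.80 / 8 = -0.9750%
Population std dev = √[651.3150 / 8] = 9.0230%
Sharpe = (r̄ − rf) / σ = (-0.9750 − 0.45) / 9.0230 = -1.4250 / 9.0230 = -0.1579

-0.16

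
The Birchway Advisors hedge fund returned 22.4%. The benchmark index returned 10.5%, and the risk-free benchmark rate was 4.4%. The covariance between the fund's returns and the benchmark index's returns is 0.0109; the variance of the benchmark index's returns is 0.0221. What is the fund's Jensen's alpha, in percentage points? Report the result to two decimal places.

β = Cov / Var = 0.0109 / 0.0221 = 0.4932
E[R] = Rf + β(Rm − Rf) = 4.4% + 0.4932 × (10.5% − 4.4%) = 7.4085%
α = Rp − E[R] = 22.4% − 7.4085% = 14.9915

14.99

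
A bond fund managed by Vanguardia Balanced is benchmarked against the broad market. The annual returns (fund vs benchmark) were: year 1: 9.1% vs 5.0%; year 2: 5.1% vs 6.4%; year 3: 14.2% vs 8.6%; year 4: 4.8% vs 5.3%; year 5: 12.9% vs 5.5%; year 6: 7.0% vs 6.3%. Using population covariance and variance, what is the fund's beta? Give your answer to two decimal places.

r̄p = 8.8500%,  r̄m = 6.1833%
Cov = Σ(rp − r̄p)(rm − r̄m) / 6 = 2.0692
Var(rm) = Σ(rm − r̄m)² / 6 = 1.4247
β = Cov / Var = 2.0692 / 1.4247 = 1.4524

1.45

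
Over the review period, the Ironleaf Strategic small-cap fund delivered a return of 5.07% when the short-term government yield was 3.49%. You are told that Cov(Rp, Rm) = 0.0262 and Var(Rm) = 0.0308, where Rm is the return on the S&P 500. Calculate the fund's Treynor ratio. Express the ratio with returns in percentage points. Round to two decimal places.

β = Cov / Var = 0.0262 / 0.0308 = 0.8506
Treynor = (Rp − Rf) / β = (5.07% − 3.49%) / 0.8506 = 1.58 / 0.8506 = 1.8575

1.86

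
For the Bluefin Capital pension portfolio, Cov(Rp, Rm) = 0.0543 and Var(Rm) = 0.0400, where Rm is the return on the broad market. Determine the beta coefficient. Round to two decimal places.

1.36

β = Cov(Rp, Rm) / Var(Rm) = 0.0543 / 0.0400 = 1.3575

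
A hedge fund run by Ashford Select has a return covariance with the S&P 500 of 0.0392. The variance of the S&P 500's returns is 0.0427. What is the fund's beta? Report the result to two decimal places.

0.92

β = Cov(Rp, Rm) / Var(Rm) = 0.0392 / 0.0427 = 0.9180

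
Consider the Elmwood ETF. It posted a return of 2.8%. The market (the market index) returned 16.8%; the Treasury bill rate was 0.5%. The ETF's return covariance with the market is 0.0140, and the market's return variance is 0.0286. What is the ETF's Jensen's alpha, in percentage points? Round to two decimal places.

-5.68

β = Cov / Var = 0.0140 / 0.0286 = 0.4895
E[R] = Rf + β(Rm − Rf) = 0.5% + 0.4895 × (16.8% − 0.5%) = 8.4789%
α = Rp − E[R] = 2.8% − 8.4789% = -5.6789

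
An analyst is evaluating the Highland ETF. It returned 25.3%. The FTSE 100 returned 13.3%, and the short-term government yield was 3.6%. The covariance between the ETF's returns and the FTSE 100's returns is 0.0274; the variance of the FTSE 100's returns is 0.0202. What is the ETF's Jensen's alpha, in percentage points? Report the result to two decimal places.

β = Cov / Var = 0.0274 / 0.0202 = 1.3564
E[R] = Rf + β(Rm − Rf) = 3.6% + 1.3564 × (13.3% − 3.6%) = 16.7571%
α = Rp − E[R] = 25.3% − 16.7571% = 8.5429

8.54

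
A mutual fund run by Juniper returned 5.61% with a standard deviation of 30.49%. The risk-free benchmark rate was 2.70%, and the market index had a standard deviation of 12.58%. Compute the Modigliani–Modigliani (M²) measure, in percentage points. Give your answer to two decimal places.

Sharpe = (Rp − Rf) / σp = (5.61% − 2.70%) / 30.49% = 0.0954
M² = Rf + Sharpe × σm = 2.70% + 0.0954 × 12.58% = 3.9001%

3.90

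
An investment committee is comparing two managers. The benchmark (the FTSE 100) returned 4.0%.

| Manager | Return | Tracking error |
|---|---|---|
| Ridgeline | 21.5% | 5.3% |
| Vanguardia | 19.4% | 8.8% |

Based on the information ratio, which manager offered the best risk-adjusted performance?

Ridgeline: IR = (21.5% − 4.0%) / 5.3% = 3.302
Vanguardia: IR = (19.4% − 4.0%) / 8.8% = 1.750
Highest: Ridgeline (3.302).

Ridgeline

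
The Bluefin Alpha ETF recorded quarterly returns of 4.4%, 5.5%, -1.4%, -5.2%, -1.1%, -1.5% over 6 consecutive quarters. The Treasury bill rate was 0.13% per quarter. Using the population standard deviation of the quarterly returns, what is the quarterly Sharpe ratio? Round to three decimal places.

Mean return r̄ = 0.70 / 6 = 0.1167%
Σ(r − r̄)² = (4.4 − 0.1167)² + (5.5 − 0.1167)² + … = 81.9883
population σ = √(81.9883 / 6) = √13.6647 = 3.6966%
Sharpe = (r̄ − rf) / σ = (0.1167 − 0.13) / 3.6966 = -0.0133 / 3.6966 = -0.0036

-0.004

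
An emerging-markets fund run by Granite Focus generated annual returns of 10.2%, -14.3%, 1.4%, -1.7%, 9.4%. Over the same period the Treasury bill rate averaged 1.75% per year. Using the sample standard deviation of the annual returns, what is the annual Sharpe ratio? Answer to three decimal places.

-0.075

Mean return r̄ = 5.00 / 5 = 1.0000%
Σ(r − r̄)² = 396.7400; sample σ = √(396.7400/4) = 9.9592%
Sharpe = (r̄ − rf) / σ = (1.0000 − 1.75) / 9.9592 = -0.7500 / 9.9592 = -0.0753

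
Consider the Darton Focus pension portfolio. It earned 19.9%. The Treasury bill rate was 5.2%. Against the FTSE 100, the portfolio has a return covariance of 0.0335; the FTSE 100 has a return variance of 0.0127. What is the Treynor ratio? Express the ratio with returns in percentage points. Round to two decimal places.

β = Cov / Var = 0.0335 / 0.0127 = 2.6378
Treynor = (Rp − Rf) / β = (19.9% − 5.2%) / 2.6378 = 14.70 / 2.6378 = 5.5728

5.57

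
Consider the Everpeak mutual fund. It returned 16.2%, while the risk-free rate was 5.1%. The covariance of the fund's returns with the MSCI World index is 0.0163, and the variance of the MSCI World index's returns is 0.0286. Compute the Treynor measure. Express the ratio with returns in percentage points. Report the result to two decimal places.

19.48

β = Cov / Var = 0.0163 / 0.0286 = 0.5699
Treynor = (Rp − Rf) / β = (16.2% − 5.1%) / 0.5699 = 11.10 / 0.5699 = 19.4771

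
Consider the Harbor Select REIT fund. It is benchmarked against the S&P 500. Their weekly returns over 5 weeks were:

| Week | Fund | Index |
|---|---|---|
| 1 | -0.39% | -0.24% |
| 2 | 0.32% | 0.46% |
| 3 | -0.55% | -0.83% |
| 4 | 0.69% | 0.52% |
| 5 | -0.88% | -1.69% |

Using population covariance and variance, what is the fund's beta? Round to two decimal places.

0.65

r̄p = -0.1620%,  r̄m = -0.3560%
Cov = Σ(rp − r̄p)(rm − r̄m) / 5 = 0.4510
Var(rm) = Σ(rm − r̄m)² / 5 = 0.6902
β = Cov / Var = 0.4510 / 0.6902 = 0.6534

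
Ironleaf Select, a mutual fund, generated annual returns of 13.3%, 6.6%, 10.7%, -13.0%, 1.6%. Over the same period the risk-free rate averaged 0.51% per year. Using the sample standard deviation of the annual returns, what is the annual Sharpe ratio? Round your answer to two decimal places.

r̄ = (13.3 + 6.6 + 10.7 − 13 + 1.6) / 5 = 19.20 / 5 = 3.8400%
Sample std dev = √[432.7720 / 4] = 10.4016%
Sharpe = (r̄ − rf) / σ = (3.8400 − 0.51) / 10.4016 = 3.3300 / 10.4016 = 0.3201

0.32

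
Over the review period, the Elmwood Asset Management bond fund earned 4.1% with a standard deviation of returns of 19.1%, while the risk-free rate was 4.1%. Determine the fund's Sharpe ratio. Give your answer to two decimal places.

Sharpe = (Rp − Rf) / σp = (4.1% − 4.1%) / 19.1% = 0.00% / 19.1% = 0.0000

0.00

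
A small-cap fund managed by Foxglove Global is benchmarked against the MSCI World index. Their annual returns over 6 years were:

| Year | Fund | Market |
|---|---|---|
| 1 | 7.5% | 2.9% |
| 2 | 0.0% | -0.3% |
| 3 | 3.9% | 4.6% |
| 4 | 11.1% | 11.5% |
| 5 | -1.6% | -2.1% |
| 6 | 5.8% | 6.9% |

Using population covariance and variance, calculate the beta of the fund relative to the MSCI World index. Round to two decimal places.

0.87

r̄p = 4.4500%,  r̄m = 3.9167%
Cov = Σ(rp − r̄p)(rm − r̄m) / 6 = 17.6908
Var(rm) = Σ(rm − r̄m)² / 6 = 20.3147
β = Cov / Var = 17.6908 / 20.3147 = 0.8708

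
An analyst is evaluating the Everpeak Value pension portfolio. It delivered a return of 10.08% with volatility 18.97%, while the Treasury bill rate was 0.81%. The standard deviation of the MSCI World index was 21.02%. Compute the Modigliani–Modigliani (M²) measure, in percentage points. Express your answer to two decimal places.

Sharpe = (Rp − Rf) / σp = (10.08% − 0.81%) / 18.97% = 0.4887
M² = Rf + Sharpe × σm = 0.81% + 0.4887 × 21.02% = 11.0825%

11.08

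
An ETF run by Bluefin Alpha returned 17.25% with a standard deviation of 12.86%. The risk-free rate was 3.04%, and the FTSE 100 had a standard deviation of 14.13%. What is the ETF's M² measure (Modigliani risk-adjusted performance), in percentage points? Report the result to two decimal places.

18.65

Sharpe = (Rp − Rf) / σp = (17.25% − 3.04%) / 12.86% = 1.1050
M² = Rf + Sharpe × σm = 3.04% + 1.1050 × 14.13% = 18.6537%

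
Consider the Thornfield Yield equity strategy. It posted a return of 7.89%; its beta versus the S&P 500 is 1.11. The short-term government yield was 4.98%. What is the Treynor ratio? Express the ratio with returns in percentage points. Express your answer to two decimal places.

2.62

Treynor = (Rp − Rf) / β = (7.89% − 4.98%) / 1.11 = 2.91 / 1.11 = 2.6216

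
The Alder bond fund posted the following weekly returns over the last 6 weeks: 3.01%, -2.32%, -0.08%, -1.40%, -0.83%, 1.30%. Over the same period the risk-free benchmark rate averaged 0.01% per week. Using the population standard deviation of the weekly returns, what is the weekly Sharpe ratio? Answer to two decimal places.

r̄ = (3.01 − 2.32 − 0.08 − 1.4 − 0.83 + 1.3) / 6 = -0.0533%
Σ(r − r̄)² = 18.7707; population σ = √(18.7707/6) = 1.7687%
Sharpe = (r̄ − rf) / σ = (-0.0533 − 0.01) / 1.7687 = -0.0633 / 1.7687 = -0.0358

-0.04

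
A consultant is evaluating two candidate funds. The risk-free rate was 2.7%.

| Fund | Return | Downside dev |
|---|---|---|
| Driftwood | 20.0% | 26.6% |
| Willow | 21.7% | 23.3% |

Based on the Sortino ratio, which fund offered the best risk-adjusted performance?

Driftwood: Sortino ratio = (20.0% − 2.7%) / 26.6% = 0.650
Willow: Sortino ratio = (21.7% − 2.7%) / 23.3% = 0.815
Highest: Willow (0.815).

Willow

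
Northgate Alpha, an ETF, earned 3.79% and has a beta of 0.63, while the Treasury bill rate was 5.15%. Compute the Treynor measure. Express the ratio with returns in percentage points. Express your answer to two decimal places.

Treynor = (Rp − Rf) / β = (3.79% − 5.15%) / 0.63 = -1.36 / 0.63 = -2.1587

-2.16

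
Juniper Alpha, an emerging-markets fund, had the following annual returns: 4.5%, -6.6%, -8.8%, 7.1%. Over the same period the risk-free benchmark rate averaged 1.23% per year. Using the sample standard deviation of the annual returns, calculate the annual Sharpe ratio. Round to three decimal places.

μ = (4.5 − 6.6 − 8.8 + 7.1) / 4 = -3.80 / 4 = -0.9500%
Sample σ = √[Σ(r − μ)² / 3] = √[188.0500 / 3] = √62.6833 = 7.9173%
Sharpe = (μ − rf) / σ = (-0.9500 − 1.23) / 7.9173 = -2.1800 / 7.9173 = -0.2753

-0.275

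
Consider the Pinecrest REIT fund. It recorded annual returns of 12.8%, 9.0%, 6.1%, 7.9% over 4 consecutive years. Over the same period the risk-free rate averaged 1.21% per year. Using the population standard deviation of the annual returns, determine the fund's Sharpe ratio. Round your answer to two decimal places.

3.16

Mean return r̄ = 35.80 / 4 = 8.9500%
Population σ = √[Σ(r − r̄)² / 4] = √[24.0500 / 4] = √6.0125 = 2.4520%
Sharpe = (r̄ − rf) / σ = (8.9500 − 1.21) / 2.4520 = 7.7400 / 2.4520 = 3.1566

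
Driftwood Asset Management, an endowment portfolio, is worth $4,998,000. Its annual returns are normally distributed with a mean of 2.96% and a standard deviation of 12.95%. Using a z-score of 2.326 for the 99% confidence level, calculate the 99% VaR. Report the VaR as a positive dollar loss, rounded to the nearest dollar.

$1,357,542

Return at the 99% tail: μ − z·σ = 2.96% − 2.326 × 12.95% = 2.96 − 30.1217 = -27.1617%
VaR = −(-27.1617%) × $4,998,000 = 27.1617% × $4,998,000 = $1,357,542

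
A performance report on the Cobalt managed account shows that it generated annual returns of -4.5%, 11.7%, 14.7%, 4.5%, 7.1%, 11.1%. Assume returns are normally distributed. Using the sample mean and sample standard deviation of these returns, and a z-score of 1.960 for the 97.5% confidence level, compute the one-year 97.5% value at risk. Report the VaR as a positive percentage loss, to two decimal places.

Mean return r̄ = 44.60 / 6 = 7.4333%
Sample std dev = √[235.5733 / 5] = 6.8640%
VaR = −(r̄ − z·σ) = −(7.4333 − 1.960 × 6.8640) = −(-6.0201) = 6.0201%

6.02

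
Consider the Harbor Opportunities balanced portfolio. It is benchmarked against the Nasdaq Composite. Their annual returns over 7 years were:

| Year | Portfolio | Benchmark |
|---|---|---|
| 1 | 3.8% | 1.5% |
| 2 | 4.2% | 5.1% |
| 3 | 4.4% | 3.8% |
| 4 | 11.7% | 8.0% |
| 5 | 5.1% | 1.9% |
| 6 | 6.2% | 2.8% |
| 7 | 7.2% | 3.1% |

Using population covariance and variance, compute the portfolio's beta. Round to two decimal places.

r̄p = 6.0857%,  r̄m = 3.7429%
Cov = Σ(rp − r̄p)(rm − r̄m) / 7 = 3.9092
Var(rm) = Σ(rm − r̄m)² / 7 = 4.2424
β = Cov / Var = 3.9092 / 4.2424 = 0.9215

0.92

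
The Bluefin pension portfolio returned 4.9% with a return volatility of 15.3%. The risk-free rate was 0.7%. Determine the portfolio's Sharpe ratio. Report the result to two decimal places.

0.27

Sharpe = (Rp − Rf) / σp = (4.9% − 0.7%) / 15.3% = 4.20% / 15.3% = 0.2745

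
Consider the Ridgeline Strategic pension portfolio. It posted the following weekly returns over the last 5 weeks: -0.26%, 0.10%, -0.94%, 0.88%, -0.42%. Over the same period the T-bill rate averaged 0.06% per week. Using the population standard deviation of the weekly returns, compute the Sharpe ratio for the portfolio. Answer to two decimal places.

Mean return r̄ = -0.640 / 5 = -0.1280%
Σ(r − r̄)² = 1.8301; population σ = √(1.8301/5) = 0.6050%
Sharpe = (r̄ − rf) / σ = (-0.1280 − 0.06) / 0.6050 = -0.1880 / 0.6050 = -0.3107

-0.31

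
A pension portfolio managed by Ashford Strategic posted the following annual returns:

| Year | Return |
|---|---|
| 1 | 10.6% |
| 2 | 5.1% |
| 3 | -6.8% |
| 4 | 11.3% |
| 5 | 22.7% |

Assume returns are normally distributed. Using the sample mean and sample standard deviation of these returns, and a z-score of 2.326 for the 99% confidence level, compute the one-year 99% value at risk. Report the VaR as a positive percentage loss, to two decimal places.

16.35

Mean return r̄ = 42.90 / 5 = 8.5800%
Sample std dev = √[459.5080 / 4] = 10.7181%
VaR = −(r̄ − z·σ) = −(8.5800 − 2.326 × 10.7181) = −(-16.3503) = 16.3503%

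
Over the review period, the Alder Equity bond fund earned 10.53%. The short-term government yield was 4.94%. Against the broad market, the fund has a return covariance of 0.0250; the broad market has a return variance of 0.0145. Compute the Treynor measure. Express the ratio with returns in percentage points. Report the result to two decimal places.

3.24

β = Cov / Var = 0.0250 / 0.0145 = 1.7241
Treynor = (Rp − Rf) / β = (10.53% − 4.94%) / 1.7241 = 5.59 / 1.7241 = 3.2423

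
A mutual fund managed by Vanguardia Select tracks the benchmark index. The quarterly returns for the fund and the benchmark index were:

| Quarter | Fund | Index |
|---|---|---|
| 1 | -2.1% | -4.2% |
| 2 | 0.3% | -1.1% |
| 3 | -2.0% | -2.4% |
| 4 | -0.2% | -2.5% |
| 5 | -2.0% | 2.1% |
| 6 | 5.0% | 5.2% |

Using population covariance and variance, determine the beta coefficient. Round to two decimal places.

0.58

r̄p = -0.1667%,  r̄m = -0.4833%
Cov = Σ(rp − r̄p)(rm − r̄m) / 6 = 5.8511
Var(rm) = Σ(rm − r̄m)² / 6 = 10.1514
β = Cov / Var = 5.8511 / 10.1514 = 0.5764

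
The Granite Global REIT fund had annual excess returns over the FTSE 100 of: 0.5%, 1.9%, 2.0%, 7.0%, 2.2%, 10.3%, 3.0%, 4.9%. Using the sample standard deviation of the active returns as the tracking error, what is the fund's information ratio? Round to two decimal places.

r̄ = (0.5 + 1.9 + 2 + 7 + 2.2 + 10.3 + 3 + 4.9) / 8 = 3.9750%
Σ(r − r̄)² = 74.3950; sample σ = √(74.3950/7) = 3.2600%
IR = r̄ / tracking error = 3.9750 / 3.2600 = 1.2193

1.22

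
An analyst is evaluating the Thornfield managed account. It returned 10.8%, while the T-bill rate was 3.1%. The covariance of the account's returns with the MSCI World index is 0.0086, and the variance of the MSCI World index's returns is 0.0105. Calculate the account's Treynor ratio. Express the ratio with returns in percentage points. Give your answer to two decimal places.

β = Cov / Var = 0.0086 / 0.0105 = 0.8190
Treynor = (Rp − Rf) / β = (10.8% − 3.1%) / 0.8190 = 7.70 / 0.8190 = 9.4017

9.40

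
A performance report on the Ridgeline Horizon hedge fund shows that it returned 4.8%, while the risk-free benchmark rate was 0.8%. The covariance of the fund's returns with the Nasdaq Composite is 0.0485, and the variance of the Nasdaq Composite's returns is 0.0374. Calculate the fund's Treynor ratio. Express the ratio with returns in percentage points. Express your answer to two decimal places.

β = Cov / Var = 0.0485 / 0.0374 = 1.2968
Treynor = (Rp − Rf) / β = (4.8% − 0.8%) / 1.2968 = 4.00 / 1.2968 = 3.0845

3.08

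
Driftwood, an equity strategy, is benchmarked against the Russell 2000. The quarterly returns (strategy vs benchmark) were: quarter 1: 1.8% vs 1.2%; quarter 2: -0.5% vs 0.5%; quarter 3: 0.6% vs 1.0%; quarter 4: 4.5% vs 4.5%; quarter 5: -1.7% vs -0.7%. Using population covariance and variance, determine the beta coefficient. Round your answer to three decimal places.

1.191

r̄p = 0.9400%,  r̄m = 1.3000%
Cov = Σ(rp − r̄p)(rm − r̄m) / 5 = 3.5680
Var(rm) = Σ(rm − r̄m)² / 5 = 2.9960
β = Cov / Var = 3.5680 / 2.9960 = 1.1909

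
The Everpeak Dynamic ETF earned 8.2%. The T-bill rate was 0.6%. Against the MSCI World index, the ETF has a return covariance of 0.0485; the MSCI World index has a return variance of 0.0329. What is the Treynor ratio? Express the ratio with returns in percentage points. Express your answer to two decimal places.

5.16

β = Cov / Var = 0.0485 / 0.0329 = 1.4742
Treynor = (Rp − Rf) / β = (8.2% − 0.6%) / 1.4742 = 7.60 / 1.4742 = 5.1553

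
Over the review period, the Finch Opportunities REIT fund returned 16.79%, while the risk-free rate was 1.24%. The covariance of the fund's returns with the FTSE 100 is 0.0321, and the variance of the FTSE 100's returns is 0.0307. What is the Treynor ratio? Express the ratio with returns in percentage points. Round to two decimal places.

β = Cov / Var = 0.0321 / 0.0307 = 1.0456
Treynor = (Rp − Rf) / β = (16.79% − 1.24%) / 1.0456 = 15.55 / 1.0456 = 14.8718

14.87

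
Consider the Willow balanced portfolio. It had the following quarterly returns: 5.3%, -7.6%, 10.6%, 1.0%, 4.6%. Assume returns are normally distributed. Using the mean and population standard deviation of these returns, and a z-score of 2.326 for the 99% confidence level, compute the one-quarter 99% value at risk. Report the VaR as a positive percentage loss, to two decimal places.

11.24

r̄ = (5.3 − 7.6 + 10.6 + 1 + 4.6) / 5 = 2.7800%
Σ(r − r̄)² = 181.7280; population σ = √(181.7280/5) = 6.0287%
VaR = −(r̄ − z·σ) = −(2.7800 − 2.326 × 6.0287) = −(-11.2428) = 11.2428%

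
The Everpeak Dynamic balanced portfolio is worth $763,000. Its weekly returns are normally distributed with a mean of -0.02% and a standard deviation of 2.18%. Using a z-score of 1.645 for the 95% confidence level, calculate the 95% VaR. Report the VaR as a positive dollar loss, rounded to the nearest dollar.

$27,515

Return at the 95% tail: μ − z·σ = -0.02% − 1.645 × 2.18% = -0.02 − 3.5861 = -3.6061%
VaR = −(-3.6061%) × $763,000 = 3.6061% × $763,000 = $27,515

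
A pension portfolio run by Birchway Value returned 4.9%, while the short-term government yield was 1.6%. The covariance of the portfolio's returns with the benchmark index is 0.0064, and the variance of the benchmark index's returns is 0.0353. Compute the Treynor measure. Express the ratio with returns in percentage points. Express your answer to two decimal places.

β = Cov / Var = 0.0064 / 0.0353 = 0.1813
Treynor = (Rp − Rf) / β = (4.9% − 1.6%) / 0.1813 = 3.30 / 0.1813 = 18.2019

18.20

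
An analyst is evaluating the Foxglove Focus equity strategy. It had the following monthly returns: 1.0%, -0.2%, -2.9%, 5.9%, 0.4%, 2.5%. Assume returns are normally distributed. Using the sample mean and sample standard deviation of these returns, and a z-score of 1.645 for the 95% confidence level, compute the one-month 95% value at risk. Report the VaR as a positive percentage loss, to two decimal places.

Mean return r̄ = 6.70 / 6 = 1.1167%
Σ(r − r̄)² = 43.1883; sample σ = √(43.1883/5) = 2.9390%
VaR = −(r̄ − z·σ) = −(1.1167 − 1.645 × 2.9390) = −(-3.7180) = 3.7180%

3.72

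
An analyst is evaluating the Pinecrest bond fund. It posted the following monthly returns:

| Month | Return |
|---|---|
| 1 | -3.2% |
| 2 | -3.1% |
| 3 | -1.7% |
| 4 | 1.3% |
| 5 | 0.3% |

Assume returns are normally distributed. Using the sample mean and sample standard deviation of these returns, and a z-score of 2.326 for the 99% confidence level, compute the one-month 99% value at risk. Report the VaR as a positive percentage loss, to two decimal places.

5.98

r̄ = (-3.2 − 3.1 − 1.7 + 1.3 + 0.3) / 5 = -1.2800%
Σ(r − r̄)² = 16.3280; sample σ = √(16.3280/4) = 2.0204%
VaR = −(r̄ − z·σ) = −(-1.2800 − 2.326 × 2.0204) = −(-5.9795) = 5.9795%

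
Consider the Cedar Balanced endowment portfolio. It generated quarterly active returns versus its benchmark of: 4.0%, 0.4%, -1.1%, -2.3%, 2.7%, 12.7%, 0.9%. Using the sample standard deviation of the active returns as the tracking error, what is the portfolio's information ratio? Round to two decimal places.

0.50

μ = (4 + 0.4 − 1.1 − 2.3 + 2.7 + 12.7 + 0.9) / 7 = 17.30 / 7 = 2.4714%
Sample std dev = √[149.2943 / 6] = 4.9882%
IR = μ / tracking error = 2.4714 / 4.9882 = 0.4954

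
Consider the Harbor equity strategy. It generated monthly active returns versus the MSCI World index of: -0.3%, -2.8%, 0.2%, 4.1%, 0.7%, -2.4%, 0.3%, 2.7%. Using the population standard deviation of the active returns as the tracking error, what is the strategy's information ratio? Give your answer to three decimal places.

0.144

r̄ = (-0.3 − 2.8 + 0.2 + 4.1 + 0.7 − 2.4 + 0.3 + 2.7) / 8 = 0.3125%
Σ(r − r̄)² = (-0.3 − 0.3125)² + (-2.8 − 0.3125)² + … = 37.6288
population σ = √(37.6288 / 8) = √4.7036 = 2.1688%
IR = r̄ / tracking error = 0.3125 / 2.1688 = 0.1441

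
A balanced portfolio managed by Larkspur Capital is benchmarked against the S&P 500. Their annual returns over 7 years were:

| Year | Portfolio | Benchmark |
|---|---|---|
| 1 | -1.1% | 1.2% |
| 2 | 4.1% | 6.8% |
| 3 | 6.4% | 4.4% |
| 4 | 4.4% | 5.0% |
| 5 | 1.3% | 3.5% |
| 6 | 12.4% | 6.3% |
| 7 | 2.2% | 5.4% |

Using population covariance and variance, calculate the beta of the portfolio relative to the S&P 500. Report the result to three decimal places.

1.546

r̄p = 4.2429%,  r̄m = 4.6571%
Cov = Σ(rp − r̄p)(rm − r̄m) / 7 = 4.7076
Var(rm) = Σ(rm − r̄m)² / 7 = 3.0453
β = Cov / Var = 4.7076 / 3.0453 = 1.5459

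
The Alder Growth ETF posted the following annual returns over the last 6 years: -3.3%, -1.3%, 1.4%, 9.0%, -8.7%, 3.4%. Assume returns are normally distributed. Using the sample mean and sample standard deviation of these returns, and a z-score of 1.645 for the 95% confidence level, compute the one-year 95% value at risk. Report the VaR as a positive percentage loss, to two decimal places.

9.86

Mean return r̄ = 0.50 / 6 = 0.0833%
Σ(r − r̄)² = 182.7483; sample σ = √(182.7483/5) = 6.0456%
VaR = −(r̄ − z·σ) = −(0.0833 − 1.645 × 6.0456) = −(-9.8617) = 9.8617%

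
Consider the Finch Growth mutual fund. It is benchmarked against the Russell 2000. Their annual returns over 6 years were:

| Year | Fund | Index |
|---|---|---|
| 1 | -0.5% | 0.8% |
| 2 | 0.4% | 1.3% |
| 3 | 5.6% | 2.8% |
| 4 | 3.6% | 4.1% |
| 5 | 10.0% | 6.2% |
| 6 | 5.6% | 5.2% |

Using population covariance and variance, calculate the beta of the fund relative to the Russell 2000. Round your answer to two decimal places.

1.63

r̄p = 4.1167%,  r̄m = 3.4000%
Cov = Σ(rp − r̄p)(rm − r̄m) / 6 = 6.2833
Var(rm) = Σ(rm − r̄m)² / 6 = 3.8500
β = Cov / Var = 6.2833 / 3.8500 = 1.6320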